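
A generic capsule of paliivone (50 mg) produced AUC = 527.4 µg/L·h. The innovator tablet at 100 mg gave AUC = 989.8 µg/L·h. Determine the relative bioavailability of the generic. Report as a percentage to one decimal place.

F_rel = (AUC_test/D_test) / (AUC_ref/D_ref)
      = (527.4/50) / (989.8/100)
      = 10.548 / 9.898 = 1.0657 = 106.57%

F_rel = 106.6%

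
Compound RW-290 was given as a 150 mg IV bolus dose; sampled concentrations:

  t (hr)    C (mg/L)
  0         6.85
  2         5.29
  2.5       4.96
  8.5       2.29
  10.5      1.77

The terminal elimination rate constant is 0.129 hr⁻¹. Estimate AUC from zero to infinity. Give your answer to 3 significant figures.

Trapezoidal AUC_0→10.5:
  [0→2]: (6.85+5.29)/2 × 2 = 12.14
  [2→2.5]: (5.29+4.96)/2 × 0.5 = 2.5625
  [2.5→8.5]: (4.96+2.29)/2 × 6 = 21.75
  [8.5→10.5]: (2.29+1.77)/2 × 2 = 4.06
  Sum = 40.5125 mg/L·hr
Extrapolated tail: C_last / k_e = 1.77 / 0.129 = 13.721
AUC_0→∞ = 40.5125 + 13.721 = 54.2335 mg/L·hr

AUC = 54.2 mg/L·hr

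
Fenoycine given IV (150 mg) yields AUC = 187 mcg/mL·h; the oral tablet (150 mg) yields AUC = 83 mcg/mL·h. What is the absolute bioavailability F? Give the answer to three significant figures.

F = 0.444

F = (AUC_ev / D_ev) / (AUC_iv / D_iv)
  = (83/150) / (187/150)
  = 0.553333 / 1.24667 = 0.4438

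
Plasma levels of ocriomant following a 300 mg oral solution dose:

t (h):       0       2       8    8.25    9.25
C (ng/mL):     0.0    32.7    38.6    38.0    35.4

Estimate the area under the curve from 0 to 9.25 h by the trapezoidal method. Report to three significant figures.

AUC = 293 ng/mL·h

Trapezoidal AUC_0→9.25:
  [0→2]: (0.0+32.7)/2 × 2 = 32.7
  [2→8]: (32.7+38.6)/2 × 6 = 213.9
  [8→8.25]: (38.6+38.0)/2 × 0.25 = 9.575
  [8.25→9.25]: (38.0+35.4)/2 × 1 = 36.7
  Sum = 292.875 ng/mL·h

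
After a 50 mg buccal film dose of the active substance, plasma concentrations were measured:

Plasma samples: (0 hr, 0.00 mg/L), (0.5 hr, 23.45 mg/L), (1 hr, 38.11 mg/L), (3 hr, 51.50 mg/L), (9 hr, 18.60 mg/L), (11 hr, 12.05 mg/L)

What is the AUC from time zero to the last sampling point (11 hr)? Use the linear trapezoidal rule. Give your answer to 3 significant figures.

AUC = 352 mg/L·hr

Trapezoidal AUC_0→11:
  [0→0.5]: (0.00+23.45)/2 × 0.5 = 5.8625
  [0.5→1]: (23.45+38.11)/2 × 0.5 = 15.39
  [1→3]: (38.11+51.50)/2 × 2 = 89.61
  [3→9]: (51.50+18.60)/2 × 6 = 210.3
  [9→11]: (18.60+12.05)/2 × 2 = 30.65
  Sum = 351.8125 mg/L·hr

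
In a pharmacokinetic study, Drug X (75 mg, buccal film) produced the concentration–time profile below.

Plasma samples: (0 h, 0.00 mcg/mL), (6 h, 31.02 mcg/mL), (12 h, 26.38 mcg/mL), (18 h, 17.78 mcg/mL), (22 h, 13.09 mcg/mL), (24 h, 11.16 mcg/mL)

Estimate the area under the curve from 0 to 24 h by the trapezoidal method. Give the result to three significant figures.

Trapezoidal AUC_0→24:
  [0→6]: (0.00+31.02)/2 × 6 = 93.06
  [6→12]: (31.02+26.38)/2 × 6 = 172.2
  [12→18]: (26.38+17.78)/2 × 6 = 132.48
  [18→22]: (17.78+13.09)/2 × 4 = 61.74
  [22→24]: (13.09+11.16)/2 × 2 = 24.25
  Sum = 483.73 mcg/mL·h

AUC = 484 mcg/mL·h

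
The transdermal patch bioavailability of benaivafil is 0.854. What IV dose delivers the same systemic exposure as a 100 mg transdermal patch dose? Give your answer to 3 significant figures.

Systemic exposure from an extravascular dose = F × D_ev, so the equivalent IV dose is F × D_ev.
D_iv = F × D_ev = 0.854 × 100 = 85.4 mg

D_iv = 85.4 mg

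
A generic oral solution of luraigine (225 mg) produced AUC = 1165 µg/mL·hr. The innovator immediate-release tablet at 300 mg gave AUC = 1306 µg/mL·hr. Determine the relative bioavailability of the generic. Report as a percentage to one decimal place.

F_rel = (AUC_test/D_test) / (AUC_ref/D_ref)
      = (1165/225) / (1306/300)
      = 5.17778 / 4.35333 = 1.1894 = 118.94%

F_rel = 118.9%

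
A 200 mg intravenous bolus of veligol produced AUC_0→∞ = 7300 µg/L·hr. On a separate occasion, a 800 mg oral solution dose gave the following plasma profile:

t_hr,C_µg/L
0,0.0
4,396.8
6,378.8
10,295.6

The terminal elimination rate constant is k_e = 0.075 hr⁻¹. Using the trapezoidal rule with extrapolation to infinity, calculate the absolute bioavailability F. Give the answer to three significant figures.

Trapezoidal AUC_0→10 (oral solution):
  [0→4]: (0.0+396.8)/2 × 4 = 793.6
  [4→6]: (396.8+378.8)/2 × 2 = 775.6
  [6→10]: (378.8+295.6)/2 × 4 = 1348.8
  Sum = 2918.0 µg/L·hr
Tail: C_last/k_e = 295.6/0.075 = 3941.333
AUC_0→∞ (oral solution) = 2918.0 + 3941.333 = 6859.333 µg/L·hr
F = (AUC_ev/D_ev)/(AUC_iv/D_iv) = (6859.333/800)/(7300/200) = 8.57417/36.5 = 0.2349

F = 0.235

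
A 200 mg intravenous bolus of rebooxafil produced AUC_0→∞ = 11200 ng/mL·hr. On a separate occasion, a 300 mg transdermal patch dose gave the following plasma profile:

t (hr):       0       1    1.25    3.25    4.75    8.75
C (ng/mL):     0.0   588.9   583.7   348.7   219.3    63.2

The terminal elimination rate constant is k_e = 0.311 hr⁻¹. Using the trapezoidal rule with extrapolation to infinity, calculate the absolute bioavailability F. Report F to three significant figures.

Trapezoidal AUC_0→8.75 (transdermal patch):
  [0→1]: (0.0+588.9)/2 × 1 = 294.45
  [1→1.25]: (588.9+583.7)/2 × 0.25 = 146.575
  [1.25→3.25]: (583.7+348.7)/2 × 2 = 932.4
  [3.25→4.75]: (348.7+219.3)/2 × 1.5 = 426.0
  [4.75→8.75]: (219.3+63.2)/2 × 4 = 565.0
  Sum = 2364.425 ng/mL·hr
Tail: C_last/k_e = 63.2/0.311 = 203.215
AUC_0→∞ (transdermal patch) = 2364.425 + 203.215 = 2567.64 ng/mL·hr
F = (AUC_ev/D_ev)/(AUC_iv/D_iv) = (2567.64/300)/(11200/200) = 8.5588/56 = 0.1528

F = 0.153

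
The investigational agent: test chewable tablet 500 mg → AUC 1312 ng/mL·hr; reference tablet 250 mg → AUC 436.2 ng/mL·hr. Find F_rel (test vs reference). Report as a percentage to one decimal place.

F_rel = (AUC_test/D_test) / (AUC_ref/D_ref)
      = (1312/500) / (436.2/250)
      = 2.624 / 1.7448 = 1.5039 = 150.39%

F_rel = 150.4%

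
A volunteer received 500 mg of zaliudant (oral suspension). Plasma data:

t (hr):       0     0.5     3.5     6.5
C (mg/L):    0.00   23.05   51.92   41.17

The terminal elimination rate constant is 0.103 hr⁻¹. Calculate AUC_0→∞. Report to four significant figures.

Trapezoidal AUC_0→6.5:
  [0→0.5]: (0.00+23.05)/2 × 0.5 = 5.7625
  [0.5→3.5]: (23.05+51.92)/2 × 3 = 112.455
  [3.5→6.5]: (51.92+41.17)/2 × 3 = 139.635
  Sum = 257.8525 mg/L·hr
Extrapolated tail: C_last / k_e = 41.17 / 0.103 = 399.709
AUC_0→∞ = 257.8525 + 399.709 = 657.5615 mg/L·hr

AUC = 657.6 mg/L·hr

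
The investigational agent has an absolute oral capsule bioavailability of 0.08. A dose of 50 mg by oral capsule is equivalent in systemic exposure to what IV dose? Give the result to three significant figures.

Systemic exposure from an extravascular dose = F × D_ev, so the equivalent IV dose is F × D_ev.
D_iv = F × D_ev = 0.08 × 50 = 4 mg

D_iv = 4.00 mg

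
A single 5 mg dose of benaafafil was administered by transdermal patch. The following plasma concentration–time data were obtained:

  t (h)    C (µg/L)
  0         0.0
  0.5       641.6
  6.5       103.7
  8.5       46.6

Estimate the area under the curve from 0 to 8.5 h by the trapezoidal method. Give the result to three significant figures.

Trapezoidal AUC_0→8.5:
  [0→0.5]: (0.0+641.6)/2 × 0.5 = 160.4
  [0.5→6.5]: (641.6+103.7)/2 × 6 = 2235.9
  [6.5→8.5]: (103.7+46.6)/2 × 2 = 150.3
  Sum = 2546.6 µg/L·h

AUC = 2550 µg/L·h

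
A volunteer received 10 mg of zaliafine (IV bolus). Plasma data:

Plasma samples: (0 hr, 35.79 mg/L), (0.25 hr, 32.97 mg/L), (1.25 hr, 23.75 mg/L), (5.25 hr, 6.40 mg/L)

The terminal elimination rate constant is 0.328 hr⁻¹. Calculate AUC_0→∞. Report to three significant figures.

AUC = 117 mg/L·hr

Trapezoidal AUC_0→5.25:
  [0→0.25]: (35.79+32.97)/2 × 0.25 = 8.595
  [0.25→1.25]: (32.97+23.75)/2 × 1 = 28.36
  [1.25→5.25]: (23.75+6.40)/2 × 4 = 60.3
  Sum = 97.255 mg/L·hr
Extrapolated tail: C_last / k_e = 6.40 / 0.328 = 19.512
AUC_0→∞ = 97.255 + 19.512 = 116.767 mg/L·hr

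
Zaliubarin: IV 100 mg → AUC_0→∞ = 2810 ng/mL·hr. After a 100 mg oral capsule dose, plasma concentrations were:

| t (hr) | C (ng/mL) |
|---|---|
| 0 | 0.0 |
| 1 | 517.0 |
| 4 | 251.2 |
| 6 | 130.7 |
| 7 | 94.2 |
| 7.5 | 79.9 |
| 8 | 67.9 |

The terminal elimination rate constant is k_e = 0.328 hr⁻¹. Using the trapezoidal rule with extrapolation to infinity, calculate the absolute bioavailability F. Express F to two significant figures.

F = 0.78

Trapezoidal AUC_0→8 (oral capsule):
  [0→1]: (0.0+517.0)/2 × 1 = 258.5
  [1→4]: (517.0+251.2)/2 × 3 = 1152.3
  [4→6]: (251.2+130.7)/2 × 2 = 381.9
  [6→7]: (130.7+94.2)/2 × 1 = 112.45
  [7→7.5]: (94.2+79.9)/2 × 0.5 = 43.525
  [7.5→8]: (79.9+67.9)/2 × 0.5 = 36.95
  Sum = 1985.625 ng/mL·hr
Tail: C_last/k_e = 67.9/0.328 = 207.012
AUC_0→∞ (oral capsule) = 1985.625 + 207.012 = 2192.637 ng/mL·hr
F = (AUC_ev/D_ev)/(AUC_iv/D_iv) = (2192.637/100)/(2810/100) = 21.92637/28.1 = 0.7803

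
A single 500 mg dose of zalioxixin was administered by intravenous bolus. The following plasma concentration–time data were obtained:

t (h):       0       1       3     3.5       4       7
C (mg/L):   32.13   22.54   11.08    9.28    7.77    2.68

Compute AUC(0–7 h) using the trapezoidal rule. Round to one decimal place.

Trapezoidal AUC_0→7:
  [0→1]: (32.13+22.54)/2 × 1 = 27.335
  [1→3]: (22.54+11.08)/2 × 2 = 33.62
  [3→3.5]: (11.08+9.28)/2 × 0.5 = 5.09
  [3.5→4]: (9.28+7.77)/2 × 0.5 = 4.2625
  [4→7]: (7.77+2.68)/2 × 3 = 15.675
  Sum = 85.9825 mg/L·h

AUC = 86.0 mg/L·h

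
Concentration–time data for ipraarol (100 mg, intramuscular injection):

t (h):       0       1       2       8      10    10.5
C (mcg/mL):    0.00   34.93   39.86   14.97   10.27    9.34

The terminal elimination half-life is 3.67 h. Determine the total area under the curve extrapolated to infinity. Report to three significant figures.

AUC = 299 mcg/mL·h

Trapezoidal AUC_0→10.5:
  [0→1]: (0.00+34.93)/2 × 1 = 17.465
  [1→2]: (34.93+39.86)/2 × 1 = 37.395
  [2→8]: (39.86+14.97)/2 × 6 = 164.49
  [8→10]: (14.97+10.27)/2 × 2 = 25.24
  [10→10.5]: (10.27+9.34)/2 × 0.5 = 4.9025
  Sum = 249.4925 mcg/mL·h
k_e = ln2 / t½ = 0.693147 / 3.67 = 0.1889 h^-1
Extrapolated tail: C_last / k_e = 9.34 / 0.1889 = 49.444
AUC_0→∞ = 249.4925 + 49.444 = 298.9365 mcg/mL·h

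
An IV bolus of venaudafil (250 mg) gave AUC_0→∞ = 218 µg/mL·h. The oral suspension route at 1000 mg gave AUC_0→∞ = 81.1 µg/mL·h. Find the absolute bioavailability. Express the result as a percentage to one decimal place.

F = 9.3%

F = (AUC_ev / D_ev) / (AUC_iv / D_iv)
  = (81.1/1000) / (218/250)
  = 0.0811 / 0.872 = 0.0930
  = 9.30%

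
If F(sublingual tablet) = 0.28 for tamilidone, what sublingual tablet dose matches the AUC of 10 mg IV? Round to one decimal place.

D_sublingual = 35.7 mg

For equal systemic exposure: F × D_ev = D_iv
D_ev = D_iv / F = 10 / 0.28 = 35.7143 mg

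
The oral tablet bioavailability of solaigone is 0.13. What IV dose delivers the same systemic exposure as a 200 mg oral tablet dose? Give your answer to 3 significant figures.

D_iv = 26.0 mg

Systemic exposure from an extravascular dose = F × D_ev, so the equivalent IV dose is F × D_ev.
D_iv = F × D_ev = 0.13 × 200 = 26 mg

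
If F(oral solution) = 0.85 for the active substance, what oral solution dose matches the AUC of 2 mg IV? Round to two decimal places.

For equal systemic exposure: F × D_ev = D_iv
D_ev = D_iv / F = 2 / 0.85 = 2.35294 mg

D_oral = 2.35 mg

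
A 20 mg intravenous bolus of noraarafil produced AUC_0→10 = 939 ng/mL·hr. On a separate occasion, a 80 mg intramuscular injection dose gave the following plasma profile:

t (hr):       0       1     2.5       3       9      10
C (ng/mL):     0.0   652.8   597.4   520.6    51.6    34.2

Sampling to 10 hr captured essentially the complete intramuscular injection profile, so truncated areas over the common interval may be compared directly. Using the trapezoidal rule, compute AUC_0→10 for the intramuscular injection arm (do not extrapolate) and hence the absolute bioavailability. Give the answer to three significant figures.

F = 0.879

Trapezoidal AUC_0→10 (intramuscular injection):
  [0→1]: (0.0+652.8)/2 × 1 = 326.4
  [1→2.5]: (652.8+597.4)/2 × 1.5 = 937.65
  [2.5→3]: (597.4+520.6)/2 × 0.5 = 279.5
  [3→9]: (520.6+51.6)/2 × 6 = 1716.6
  [9→10]: (51.6+34.2)/2 × 1 = 42.9
  Sum = 3303.05 ng/mL·hr
F = (AUC_ev/D_ev)/(AUC_iv/D_iv) = (3303.05/80)/(939/20) = 41.288125/46.95 = 0.8794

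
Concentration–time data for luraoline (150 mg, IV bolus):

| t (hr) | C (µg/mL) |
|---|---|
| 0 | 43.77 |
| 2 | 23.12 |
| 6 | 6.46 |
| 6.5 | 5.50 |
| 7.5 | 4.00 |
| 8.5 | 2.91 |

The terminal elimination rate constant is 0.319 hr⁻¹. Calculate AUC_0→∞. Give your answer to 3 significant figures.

Trapezoidal AUC_0→8.5:
  [0→2]: (43.77+23.12)/2 × 2 = 66.89
  [2→6]: (23.12+6.46)/2 × 4 = 59.16
  [6→6.5]: (6.46+5.50)/2 × 0.5 = 2.99
  [6.5→7.5]: (5.50+4.00)/2 × 1 = 4.75
  [7.5→8.5]: (4.00+2.91)/2 × 1 = 3.455
  Sum = 137.245 µg/mL·hr
Extrapolated tail: C_last / k_e = 2.91 / 0.319 = 9.122
AUC_0→∞ = 137.245 + 9.122 = 146.367 µg/mL·hr

AUC = 146 µg/mL·hr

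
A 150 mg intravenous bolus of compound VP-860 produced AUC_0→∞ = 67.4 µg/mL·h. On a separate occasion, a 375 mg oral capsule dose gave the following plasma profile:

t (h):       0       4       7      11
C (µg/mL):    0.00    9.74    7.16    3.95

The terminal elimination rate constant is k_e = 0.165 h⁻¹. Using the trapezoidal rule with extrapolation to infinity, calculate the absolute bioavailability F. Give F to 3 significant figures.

Trapezoidal AUC_0→11 (oral capsule):
  [0→4]: (0.00+9.74)/2 × 4 = 19.48
  [4→7]: (9.74+7.16)/2 × 3 = 25.35
  [7→11]: (7.16+3.95)/2 × 4 = 22.22
  Sum = 67.05 µg/mL·h
Tail: C_last/k_e = 3.95/0.165 = 23.939
AUC_0→∞ (oral capsule) = 67.05 + 23.939 = 90.989 µg/mL·h
F = (AUC_ev/D_ev)/(AUC_iv/D_iv) = (90.989/375)/(67.4/150) = 0.242637/0.449333 = 0.5400

F = 0.540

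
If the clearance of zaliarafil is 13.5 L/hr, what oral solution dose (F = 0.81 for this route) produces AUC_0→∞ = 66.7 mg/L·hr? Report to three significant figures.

Dose = 1110 mg

Dose = CL × AUC_0→∞ / F
     = 13.5 × 66.7 / 0.81 = 1111.67 mg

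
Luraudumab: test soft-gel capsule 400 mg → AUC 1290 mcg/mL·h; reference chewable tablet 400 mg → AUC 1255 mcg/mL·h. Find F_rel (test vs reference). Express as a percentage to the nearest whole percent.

F_rel = (AUC_test/D_test) / (AUC_ref/D_ref)
      = (1290/400) / (1255/400)
      = 3.225 / 3.1375 = 1.0279 = 102.79%

F_rel = 103%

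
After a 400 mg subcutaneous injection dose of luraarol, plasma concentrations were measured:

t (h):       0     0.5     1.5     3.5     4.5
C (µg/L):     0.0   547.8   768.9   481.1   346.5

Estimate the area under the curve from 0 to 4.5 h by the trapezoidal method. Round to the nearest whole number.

AUC = 2459 µg/L·h

Trapezoidal AUC_0→4.5:
  [0→0.5]: (0.0+547.8)/2 × 0.5 = 136.95
  [0.5→1.5]: (547.8+768.9)/2 × 1 = 658.35
  [1.5→3.5]: (768.9+481.1)/2 × 2 = 1250.0
  [3.5→4.5]: (481.1+346.5)/2 × 1 = 413.8
  Sum = 2459.1 µg/L·h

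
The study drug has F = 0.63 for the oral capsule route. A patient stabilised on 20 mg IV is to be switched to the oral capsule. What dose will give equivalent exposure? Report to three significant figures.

D_oral = 31.7 mg

For equal systemic exposure: F × D_ev = D_iv
D_ev = D_iv / F = 20 / 0.63 = 31.746 mg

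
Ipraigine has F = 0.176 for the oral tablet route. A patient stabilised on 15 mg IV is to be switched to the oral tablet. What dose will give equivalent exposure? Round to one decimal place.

D_oral = 85.2 mg

For equal systemic exposure: F × D_ev = D_iv
D_ev = D_iv / F = 15 / 0.176 = 85.2273 mg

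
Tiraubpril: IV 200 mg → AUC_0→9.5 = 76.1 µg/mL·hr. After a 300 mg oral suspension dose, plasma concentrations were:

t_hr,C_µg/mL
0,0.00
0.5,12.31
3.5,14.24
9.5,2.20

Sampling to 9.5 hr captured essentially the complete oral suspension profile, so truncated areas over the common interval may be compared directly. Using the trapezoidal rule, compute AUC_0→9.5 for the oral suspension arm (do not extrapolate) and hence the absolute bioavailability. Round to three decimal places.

F = 0.808

Trapezoidal AUC_0→9.5 (oral suspension):
  [0→0.5]: (0.00+12.31)/2 × 0.5 = 3.0775
  [0.5→3.5]: (12.31+14.24)/2 × 3 = 39.825
  [3.5→9.5]: (14.24+2.20)/2 × 6 = 49.32
  Sum = 92.2225 µg/mL·hr
F = (AUC_ev/D_ev)/(AUC_iv/D_iv) = (92.2225/300)/(76.1/200) = 0.307408/0.3805 = 0.8079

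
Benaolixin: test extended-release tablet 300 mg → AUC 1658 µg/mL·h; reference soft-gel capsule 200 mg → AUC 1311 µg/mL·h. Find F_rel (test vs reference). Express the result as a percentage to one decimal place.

F_rel = 84.3%

F_rel = (AUC_test/D_test) / (AUC_ref/D_ref)
      = (1658/300) / (1311/200)
      = 5.52667 / 6.555 = 0.8431 = 84.31%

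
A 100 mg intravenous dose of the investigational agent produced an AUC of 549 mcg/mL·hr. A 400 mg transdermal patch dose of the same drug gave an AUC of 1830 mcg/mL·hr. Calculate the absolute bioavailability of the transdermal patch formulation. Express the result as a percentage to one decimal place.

F = (AUC_ev / D_ev) / (AUC_iv / D_iv)
  = (1830/400) / (549/100)
  = 4.575 / 5.49 = 0.8333
  = 83.33%

F = 83.3%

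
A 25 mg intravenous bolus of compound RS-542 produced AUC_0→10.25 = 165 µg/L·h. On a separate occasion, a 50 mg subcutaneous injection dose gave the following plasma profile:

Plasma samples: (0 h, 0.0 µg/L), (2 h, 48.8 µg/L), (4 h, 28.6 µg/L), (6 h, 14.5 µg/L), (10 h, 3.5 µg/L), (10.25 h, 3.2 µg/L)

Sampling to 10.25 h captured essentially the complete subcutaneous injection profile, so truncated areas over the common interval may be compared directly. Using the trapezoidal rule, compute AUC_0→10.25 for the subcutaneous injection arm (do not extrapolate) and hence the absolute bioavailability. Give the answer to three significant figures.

Trapezoidal AUC_0→10.25 (subcutaneous injection):
  [0→2]: (0.0+48.8)/2 × 2 = 48.8
  [2→4]: (48.8+28.6)/2 × 2 = 77.4
  [4→6]: (28.6+14.5)/2 × 2 = 43.1
  [6→10]: (14.5+3.5)/2 × 4 = 36.0
  [10→10.25]: (3.5+3.2)/2 × 0.25 = 0.8375
  Sum = 206.1375 µg/L·h
F = (AUC_ev/D_ev)/(AUC_iv/D_iv) = (206.1375/50)/(165/25) = 4.12275/6.6 = 0.6247

F = 0.625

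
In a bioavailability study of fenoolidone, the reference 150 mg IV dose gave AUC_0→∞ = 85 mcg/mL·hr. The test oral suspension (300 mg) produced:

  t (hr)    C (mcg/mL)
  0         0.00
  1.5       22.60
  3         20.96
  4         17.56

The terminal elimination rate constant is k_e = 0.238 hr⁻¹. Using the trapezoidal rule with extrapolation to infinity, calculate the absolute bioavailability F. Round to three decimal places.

Trapezoidal AUC_0→4 (oral suspension):
  [0→1.5]: (0.00+22.60)/2 × 1.5 = 16.95
  [1.5→3]: (22.60+20.96)/2 × 1.5 = 32.67
  [3→4]: (20.96+17.56)/2 × 1 = 19.26
  Sum = 68.88 mcg/mL·hr
Tail: C_last/k_e = 17.56/0.238 = 73.782
AUC_0→∞ (oral suspension) = 68.88 + 73.782 = 142.662 mcg/mL·hr
F = (AUC_ev/D_ev)/(AUC_iv/D_iv) = (142.662/300)/(85/150) = 0.47554/0.566667 = 0.8392

F = 0.839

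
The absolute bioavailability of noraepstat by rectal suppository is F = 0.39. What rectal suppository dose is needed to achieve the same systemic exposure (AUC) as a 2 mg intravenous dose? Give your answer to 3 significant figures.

For equal systemic exposure: F × D_ev = D_iv
D_ev = D_iv / F = 2 / 0.39 = 5.12821 mg

D_rectal = 5.13 mg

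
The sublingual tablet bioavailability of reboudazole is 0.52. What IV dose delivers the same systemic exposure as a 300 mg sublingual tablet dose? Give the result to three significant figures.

D_iv = 156 mg

Systemic exposure from an extravascular dose = F × D_ev, so the equivalent IV dose is F × D_ev.
D_iv = F × D_ev = 0.52 × 300 = 156 mg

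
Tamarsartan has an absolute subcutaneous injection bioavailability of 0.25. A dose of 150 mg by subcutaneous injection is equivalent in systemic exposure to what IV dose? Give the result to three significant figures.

D_iv = 37.5 mg

Systemic exposure from an extravascular dose = F × D_ev, so the equivalent IV dose is F × D_ev.
D_iv = F × D_ev = 0.25 × 150 = 37.5 mg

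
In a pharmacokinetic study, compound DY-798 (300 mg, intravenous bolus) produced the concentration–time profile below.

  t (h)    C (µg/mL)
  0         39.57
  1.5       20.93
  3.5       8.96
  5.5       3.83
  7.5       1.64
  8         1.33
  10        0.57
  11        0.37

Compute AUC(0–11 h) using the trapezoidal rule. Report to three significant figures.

Trapezoidal AUC_0→11:
  [0→1.5]: (39.57+20.93)/2 × 1.5 = 45.375
  [1.5→3.5]: (20.93+8.96)/2 × 2 = 29.89
  [3.5→5.5]: (8.96+3.83)/2 × 2 = 12.79
  [5.5→7.5]: (3.83+1.64)/2 × 2 = 5.47
  [7.5→8]: (1.64+1.33)/2 × 0.5 = 0.7425
  [8→10]: (1.33+0.57)/2 × 2 = 1.9
  [10→11]: (0.57+0.37)/2 × 1 = 0.47
  Sum = 96.6375 µg/mL·h

AUC = 96.6 µg/mL·h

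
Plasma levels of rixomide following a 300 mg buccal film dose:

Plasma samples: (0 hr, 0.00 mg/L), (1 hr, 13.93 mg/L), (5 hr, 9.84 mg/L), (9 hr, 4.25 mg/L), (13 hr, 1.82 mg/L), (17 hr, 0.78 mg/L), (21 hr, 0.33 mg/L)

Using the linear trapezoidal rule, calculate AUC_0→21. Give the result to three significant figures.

AUC = 102 mg/L·hr

Trapezoidal AUC_0→21:
  [0→1]: (0.00+13.93)/2 × 1 = 6.965
  [1→5]: (13.93+9.84)/2 × 4 = 47.54
  [5→9]: (9.84+4.25)/2 × 4 = 28.18
  [9→13]: (4.25+1.82)/2 × 4 = 12.14
  [13→17]: (1.82+0.78)/2 × 4 = 5.2
  [17→21]: (0.78+0.33)/2 × 4 = 2.22
  Sum = 102.245 mg/L·hr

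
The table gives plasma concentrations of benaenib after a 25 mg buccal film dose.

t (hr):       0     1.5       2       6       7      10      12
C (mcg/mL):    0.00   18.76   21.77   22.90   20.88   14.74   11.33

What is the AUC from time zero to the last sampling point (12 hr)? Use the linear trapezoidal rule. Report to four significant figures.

Trapezoidal AUC_0→12:
  [0→1.5]: (0.00+18.76)/2 × 1.5 = 14.07
  [1.5→2]: (18.76+21.77)/2 × 0.5 = 10.1325
  [2→6]: (21.77+22.90)/2 × 4 = 89.34
  [6→7]: (22.90+20.88)/2 × 1 = 21.89
  [7→10]: (20.88+14.74)/2 × 3 = 53.43
  [10→12]: (14.74+11.33)/2 × 2 = 26.07
  Sum = 214.9325 mcg/mL·hr

AUC = 214.9 mcg/mL·hr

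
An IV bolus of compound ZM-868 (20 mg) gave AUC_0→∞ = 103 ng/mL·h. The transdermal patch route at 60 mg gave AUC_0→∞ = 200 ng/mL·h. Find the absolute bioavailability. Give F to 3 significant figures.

F = (AUC_ev / D_ev) / (AUC_iv / D_iv)
  = (200/60) / (103/20)
  = 3.33333 / 5.15 = 0.6472

F = 0.647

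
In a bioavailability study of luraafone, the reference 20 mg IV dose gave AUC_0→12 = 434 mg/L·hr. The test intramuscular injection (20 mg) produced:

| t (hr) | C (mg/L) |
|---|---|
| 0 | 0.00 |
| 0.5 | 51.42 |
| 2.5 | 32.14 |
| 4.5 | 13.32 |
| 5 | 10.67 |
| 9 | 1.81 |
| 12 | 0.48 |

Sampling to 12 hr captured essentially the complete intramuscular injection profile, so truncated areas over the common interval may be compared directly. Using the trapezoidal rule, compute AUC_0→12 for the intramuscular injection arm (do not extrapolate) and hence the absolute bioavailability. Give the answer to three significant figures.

Trapezoidal AUC_0→12 (intramuscular injection):
  [0→0.5]: (0.00+51.42)/2 × 0.5 = 12.855
  [0.5→2.5]: (51.42+32.14)/2 × 2 = 83.56
  [2.5→4.5]: (32.14+13.32)/2 × 2 = 45.46
  [4.5→5]: (13.32+10.67)/2 × 0.5 = 5.9975
  [5→9]: (10.67+1.81)/2 × 4 = 24.96
  [9→12]: (1.81+0.48)/2 × 3 = 3.435
  Sum = 176.2675 mg/L·hr
F = (AUC_ev/D_ev)/(AUC_iv/D_iv) = (176.2675/20)/(434/20) = 8.813375/21.7 = 0.4061

F = 0.406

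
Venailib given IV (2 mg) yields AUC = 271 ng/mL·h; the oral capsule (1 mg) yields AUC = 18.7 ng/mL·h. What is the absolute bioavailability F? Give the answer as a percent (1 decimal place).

F = 13.8%

F = (AUC_ev / D_ev) / (AUC_iv / D_iv)
  = (18.7/1) / (271/2)
  = 18.7 / 135.5 = 0.1380
  = 13.80%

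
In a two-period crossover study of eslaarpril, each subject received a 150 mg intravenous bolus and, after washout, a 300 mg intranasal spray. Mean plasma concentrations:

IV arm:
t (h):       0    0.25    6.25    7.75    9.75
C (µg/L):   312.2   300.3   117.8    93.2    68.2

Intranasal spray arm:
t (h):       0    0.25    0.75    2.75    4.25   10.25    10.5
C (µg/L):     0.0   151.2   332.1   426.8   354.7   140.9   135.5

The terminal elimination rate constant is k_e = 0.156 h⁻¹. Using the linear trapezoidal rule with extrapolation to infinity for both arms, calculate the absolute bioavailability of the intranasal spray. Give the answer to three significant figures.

F = 0.928

Trapezoidal AUC_0→9.75 (IV):
  [0→0.25]: (312.2+300.3)/2 × 0.25 = 76.5625
  [0.25→6.25]: (300.3+117.8)/2 × 6 = 1254.3
  [6.25→7.75]: (117.8+93.2)/2 × 1.5 = 158.25
  [7.75→9.75]: (93.2+68.2)/2 × 2 = 161.4
  Sum = 1650.5125 µg/L·h
IV tail: 68.2/0.156 = 437.179; AUC_iv,0→∞ = 1650.5125 + 437.179 = 2087.6915 µg/L·h
Trapezoidal AUC_0→10.5 (intranasal spray):
  [0→0.25]: (0.0+151.2)/2 × 0.25 = 18.9
  [0.25→0.75]: (151.2+332.1)/2 × 0.5 = 120.825
  [0.75→2.75]: (332.1+426.8)/2 × 2 = 758.9
  [2.75→4.25]: (426.8+354.7)/2 × 1.5 = 586.125
  [4.25→10.25]: (354.7+140.9)/2 × 6 = 1486.8
  [10.25→10.5]: (140.9+135.5)/2 × 0.25 = 34.55
  Sum = 3006.1 µg/L·h
intranasal spray tail: 135.5/0.156 = 868.590; AUC_ev,0→∞ = 3006.1 + 868.590 = 3874.69 µg/L·h
F = (AUC_ev/D_ev)/(AUC_iv/D_iv) = (3874.69/300)/(2087.6915/150) = 12.9156/13.9179 = 0.9280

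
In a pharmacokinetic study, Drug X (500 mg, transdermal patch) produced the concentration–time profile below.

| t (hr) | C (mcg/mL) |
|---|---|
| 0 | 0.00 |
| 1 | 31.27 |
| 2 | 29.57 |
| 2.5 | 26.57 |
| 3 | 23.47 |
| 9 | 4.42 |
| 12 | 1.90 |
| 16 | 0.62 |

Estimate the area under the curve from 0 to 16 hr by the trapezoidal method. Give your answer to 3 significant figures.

AUC = 171 mcg/mL·hr

Trapezoidal AUC_0→16:
  [0→1]: (0.00+31.27)/2 × 1 = 15.635
  [1→2]: (31.27+29.57)/2 × 1 = 30.42
  [2→2.5]: (29.57+26.57)/2 × 0.5 = 14.035
  [2.5→3]: (26.57+23.47)/2 × 0.5 = 12.51
  [3→9]: (23.47+4.42)/2 × 6 = 83.67
  [9→12]: (4.42+1.90)/2 × 3 = 9.48
  [12→16]: (1.90+0.62)/2 × 4 = 5.04
  Sum = 170.79 mcg/mL·hr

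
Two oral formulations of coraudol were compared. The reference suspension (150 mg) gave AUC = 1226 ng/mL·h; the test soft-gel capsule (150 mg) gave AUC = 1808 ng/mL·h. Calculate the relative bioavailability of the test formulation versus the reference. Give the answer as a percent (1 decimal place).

F_rel = 147.5%

F_rel = (AUC_test/D_test) / (AUC_ref/D_ref)
      = (1808/150) / (1226/150)
      = 12.0533 / 8.17333 = 1.4747 = 147.47%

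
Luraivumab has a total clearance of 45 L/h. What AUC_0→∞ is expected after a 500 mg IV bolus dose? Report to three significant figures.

AUC = 11.1 mg/L·h

AUC_0→∞ = Dose_iv / CL
        = 500 / 45 = 11.1111 mg/L·h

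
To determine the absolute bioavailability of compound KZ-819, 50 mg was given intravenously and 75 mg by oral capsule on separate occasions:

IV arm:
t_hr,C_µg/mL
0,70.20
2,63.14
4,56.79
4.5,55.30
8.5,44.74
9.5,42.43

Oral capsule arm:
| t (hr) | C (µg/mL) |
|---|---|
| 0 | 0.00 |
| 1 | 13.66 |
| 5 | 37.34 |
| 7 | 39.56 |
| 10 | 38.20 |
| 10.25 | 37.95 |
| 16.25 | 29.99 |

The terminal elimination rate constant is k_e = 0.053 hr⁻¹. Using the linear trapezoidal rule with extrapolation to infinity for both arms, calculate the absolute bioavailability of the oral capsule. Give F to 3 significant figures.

Trapezoidal AUC_0→9.5 (IV):
  [0→2]: (70.20+63.14)/2 × 2 = 133.34
  [2→4]: (63.14+56.79)/2 × 2 = 119.93
  [4→4.5]: (56.79+55.30)/2 × 0.5 = 28.0225
  [4.5→8.5]: (55.30+44.74)/2 × 4 = 200.08
  [8.5→9.5]: (44.74+42.43)/2 × 1 = 43.585
  Sum = 524.9575 µg/mL·hr
IV tail: 42.43/0.053 = 800.566; AUC_iv,0→∞ = 524.9575 + 800.566 = 1325.5235 µg/mL·hr
Trapezoidal AUC_0→16.25 (oral capsule):
  [0→1]: (0.00+13.66)/2 × 1 = 6.83
  [1→5]: (13.66+37.34)/2 × 4 = 102.0
  [5→7]: (37.34+39.56)/2 × 2 = 76.9
  [7→10]: (39.56+38.20)/2 × 3 = 116.64
  [10→10.25]: (38.20+37.95)/2 × 0.25 = 9.51875
  [10.25→16.25]: (37.95+29.99)/2 × 6 = 203.82
  Sum = 515.70875 µg/mL·hr
oral capsule tail: 29.99/0.053 = 565.849; AUC_ev,0→∞ = 515.70875 + 565.849 = 1081.55775 µg/mL·hr
F = (AUC_ev/D_ev)/(AUC_iv/D_iv) = (1081.55775/75)/(1325.5235/50) = 14.42077/26.51047 = 0.5440

F = 0.544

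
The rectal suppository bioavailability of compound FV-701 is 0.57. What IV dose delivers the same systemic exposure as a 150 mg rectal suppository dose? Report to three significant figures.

Systemic exposure from an extravascular dose = F × D_ev, so the equivalent IV dose is F × D_ev.
D_iv = F × D_ev = 0.57 × 150 = 85.5 mg

D_iv = 85.5 mg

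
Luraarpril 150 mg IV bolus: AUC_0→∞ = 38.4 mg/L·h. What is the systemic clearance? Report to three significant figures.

CL = 3.91 L/h

CL = Dose_iv / AUC_0→∞
   = 150 / 38.4 = 3.90625 L/h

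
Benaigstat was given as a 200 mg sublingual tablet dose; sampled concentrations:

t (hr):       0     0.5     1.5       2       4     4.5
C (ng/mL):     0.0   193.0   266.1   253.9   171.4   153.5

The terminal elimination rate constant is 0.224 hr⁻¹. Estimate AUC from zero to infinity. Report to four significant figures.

Trapezoidal AUC_0→4.5:
  [0→0.5]: (0.0+193.0)/2 × 0.5 = 48.25
  [0.5→1.5]: (193.0+266.1)/2 × 1 = 229.55
  [1.5→2]: (266.1+253.9)/2 × 0.5 = 130.0
  [2→4]: (253.9+171.4)/2 × 2 = 425.3
  [4→4.5]: (171.4+153.5)/2 × 0.5 = 81.225
  Sum = 914.325 ng/mL·hr
Extrapolated tail: C_last / k_e = 153.5 / 0.224 = 685.268
AUC_0→∞ = 914.325 + 685.268 = 1599.593 ng/mL·hr

AUC = 1600 ng/mL·hr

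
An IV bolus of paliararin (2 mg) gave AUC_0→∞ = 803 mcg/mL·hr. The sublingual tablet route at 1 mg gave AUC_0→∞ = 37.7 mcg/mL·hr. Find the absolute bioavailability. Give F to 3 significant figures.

F = (AUC_ev / D_ev) / (AUC_iv / D_iv)
  = (37.7/1) / (803/2)
  = 37.7 / 401.5 = 0.0939

F = 0.0939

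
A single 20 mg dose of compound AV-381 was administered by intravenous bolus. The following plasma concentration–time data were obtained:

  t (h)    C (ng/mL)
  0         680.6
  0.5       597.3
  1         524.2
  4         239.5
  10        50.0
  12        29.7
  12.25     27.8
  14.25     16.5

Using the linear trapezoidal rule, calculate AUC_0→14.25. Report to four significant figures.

Trapezoidal AUC_0→14.25:
  [0→0.5]: (680.6+597.3)/2 × 0.5 = 319.475
  [0.5→1]: (597.3+524.2)/2 × 0.5 = 280.375
  [1→4]: (524.2+239.5)/2 × 3 = 1145.55
  [4→10]: (239.5+50.0)/2 × 6 = 868.5
  [10→12]: (50.0+29.7)/2 × 2 = 79.7
  [12→12.25]: (29.7+27.8)/2 × 0.25 = 7.1875
  [12.25→14.25]: (27.8+16.5)/2 × 2 = 44.3
  Sum = 2745.0875 ng/mL·h

AUC = 2745 ng/mL·h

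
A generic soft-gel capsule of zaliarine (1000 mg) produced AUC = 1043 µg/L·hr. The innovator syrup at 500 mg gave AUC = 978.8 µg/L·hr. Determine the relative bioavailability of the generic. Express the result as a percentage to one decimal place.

F_rel = 53.3%

F_rel = (AUC_test/D_test) / (AUC_ref/D_ref)
      = (1043/1000) / (978.8/500)
      = 1.043 / 1.9576 = 0.5328 = 53.28%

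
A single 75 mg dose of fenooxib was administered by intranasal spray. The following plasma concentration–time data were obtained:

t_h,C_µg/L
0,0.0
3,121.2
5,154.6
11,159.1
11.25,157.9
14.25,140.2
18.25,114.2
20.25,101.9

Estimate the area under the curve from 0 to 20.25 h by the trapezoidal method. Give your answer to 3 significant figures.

Trapezoidal AUC_0→20.25:
  [0→3]: (0.0+121.2)/2 × 3 = 181.8
  [3→5]: (121.2+154.6)/2 × 2 = 275.8
  [5→11]: (154.6+159.1)/2 × 6 = 941.1
  [11→11.25]: (159.1+157.9)/2 × 0.25 = 39.625
  [11.25→14.25]: (157.9+140.2)/2 × 3 = 447.15
  [14.25→18.25]: (140.2+114.2)/2 × 4 = 508.8
  [18.25→20.25]: (114.2+101.9)/2 × 2 = 216.1
  Sum = 2610.375 µg/L·h

AUC = 2610 µg/L·h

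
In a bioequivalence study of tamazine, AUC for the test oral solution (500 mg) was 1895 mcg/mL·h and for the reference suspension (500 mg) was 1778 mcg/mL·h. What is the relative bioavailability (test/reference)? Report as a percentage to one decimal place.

F_rel = 106.6%

F_rel = (AUC_test/D_test) / (AUC_ref/D_ref)
      = (1895/500) / (1778/500)
      = 3.79 / 3.556 = 1.0658 = 106.58%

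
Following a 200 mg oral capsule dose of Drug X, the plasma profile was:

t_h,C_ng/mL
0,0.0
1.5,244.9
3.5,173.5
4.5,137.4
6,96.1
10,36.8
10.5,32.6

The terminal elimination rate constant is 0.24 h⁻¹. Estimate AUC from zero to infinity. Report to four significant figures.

Trapezoidal AUC_0→10.5:
  [0→1.5]: (0.0+244.9)/2 × 1.5 = 183.675
  [1.5→3.5]: (244.9+173.5)/2 × 2 = 418.4
  [3.5→4.5]: (173.5+137.4)/2 × 1 = 155.45
  [4.5→6]: (137.4+96.1)/2 × 1.5 = 175.125
  [6→10]: (96.1+36.8)/2 × 4 = 265.8
  [10→10.5]: (36.8+32.6)/2 × 0.5 = 17.35
  Sum = 1215.8 ng/mL·h
Extrapolated tail: C_last / k_e = 32.6 / 0.24 = 135.833
AUC_0→∞ = 1215.8 + 135.833 = 1351.633 ng/mL·h

AUC = 1352 ng/mL·h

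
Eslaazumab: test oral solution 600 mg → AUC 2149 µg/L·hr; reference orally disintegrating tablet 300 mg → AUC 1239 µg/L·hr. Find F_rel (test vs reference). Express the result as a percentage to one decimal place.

F_rel = (AUC_test/D_test) / (AUC_ref/D_ref)
      = (2149/600) / (1239/300)
      = 3.58167 / 4.13 = 0.8672 = 86.72%

F_rel = 86.7%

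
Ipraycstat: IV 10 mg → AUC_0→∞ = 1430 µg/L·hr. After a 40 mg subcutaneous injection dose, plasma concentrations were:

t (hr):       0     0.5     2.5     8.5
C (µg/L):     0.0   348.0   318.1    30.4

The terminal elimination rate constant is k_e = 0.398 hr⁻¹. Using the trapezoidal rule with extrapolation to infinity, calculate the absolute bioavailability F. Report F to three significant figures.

F = 0.328

Trapezoidal AUC_0→8.5 (subcutaneous injection):
  [0→0.5]: (0.0+348.0)/2 × 0.5 = 87.0
  [0.5→2.5]: (348.0+318.1)/2 × 2 = 666.1
  [2.5→8.5]: (318.1+30.4)/2 × 6 = 1045.5
  Sum = 1798.6 µg/L·hr
Tail: C_last/k_e = 30.4/0.398 = 76.382
AUC_0→∞ (subcutaneous injection) = 1798.6 + 76.382 = 1874.982 µg/L·hr
F = (AUC_ev/D_ev)/(AUC_iv/D_iv) = (1874.982/40)/(1430/10) = 46.87455/143 = 0.3278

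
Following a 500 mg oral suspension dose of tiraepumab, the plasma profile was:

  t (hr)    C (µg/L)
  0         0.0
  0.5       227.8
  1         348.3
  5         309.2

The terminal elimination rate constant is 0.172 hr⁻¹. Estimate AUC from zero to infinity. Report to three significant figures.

AUC = 3310 µg/L·hr

Trapezoidal AUC_0→5:
  [0→0.5]: (0.0+227.8)/2 × 0.5 = 56.95
  [0.5→1]: (227.8+348.3)/2 × 0.5 = 144.025
  [1→5]: (348.3+309.2)/2 × 4 = 1315.0
  Sum = 1515.975 µg/L·hr
Extrapolated tail: C_last / k_e = 309.2 / 0.172 = 1797.674
AUC_0→∞ = 1515.975 + 1797.674 = 3313.649 µg/L·hr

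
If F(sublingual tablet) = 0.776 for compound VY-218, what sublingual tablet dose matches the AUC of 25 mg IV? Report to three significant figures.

For equal systemic exposure: F × D_ev = D_iv
D_ev = D_iv / F = 25 / 0.776 = 32.2165 mg

D_sublingual = 32.2 mg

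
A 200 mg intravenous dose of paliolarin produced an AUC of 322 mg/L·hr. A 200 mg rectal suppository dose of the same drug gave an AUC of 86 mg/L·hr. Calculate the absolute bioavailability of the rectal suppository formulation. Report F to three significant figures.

F = (AUC_ev / D_ev) / (AUC_iv / D_iv)
  = (86/200) / (322/200)
  = 0.43 / 1.61 = 0.2671

F = 0.267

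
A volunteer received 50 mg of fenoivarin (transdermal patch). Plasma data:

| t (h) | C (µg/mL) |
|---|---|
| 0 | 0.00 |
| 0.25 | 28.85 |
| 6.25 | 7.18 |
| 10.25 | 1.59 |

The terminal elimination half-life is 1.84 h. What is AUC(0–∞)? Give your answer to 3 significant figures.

AUC = 133 µg/mL·h

Trapezoidal AUC_0→10.25:
  [0→0.25]: (0.00+28.85)/2 × 0.25 = 3.60625
  [0.25→6.25]: (28.85+7.18)/2 × 6 = 108.09
  [6.25→10.25]: (7.18+1.59)/2 × 4 = 17.54
  Sum = 129.23625 µg/mL·h
k_e = ln2 / t½ = 0.693147 / 1.84 = 0.3767 h^-1
Extrapolated tail: C_last / k_e = 1.59 / 0.3767 = 4.221
AUC_0→∞ = 129.23625 + 4.221 = 133.45725 µg/mL·h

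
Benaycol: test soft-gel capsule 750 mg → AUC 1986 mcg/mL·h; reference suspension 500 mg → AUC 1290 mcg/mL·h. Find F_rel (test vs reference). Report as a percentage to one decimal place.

F_rel = (AUC_test/D_test) / (AUC_ref/D_ref)
      = (1986/750) / (1290/500)
      = 2.648 / 2.58 = 1.0264 = 102.64%

F_rel = 102.6%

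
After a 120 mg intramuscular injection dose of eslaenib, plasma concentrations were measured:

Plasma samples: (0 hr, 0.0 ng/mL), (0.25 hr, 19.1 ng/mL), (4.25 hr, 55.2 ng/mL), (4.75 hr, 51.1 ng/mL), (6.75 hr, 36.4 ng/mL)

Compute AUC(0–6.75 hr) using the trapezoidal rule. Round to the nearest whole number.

Trapezoidal AUC_0→6.75:
  [0→0.25]: (0.0+19.1)/2 × 0.25 = 2.3875
  [0.25→4.25]: (19.1+55.2)/2 × 4 = 148.6
  [4.25→4.75]: (55.2+51.1)/2 × 0.5 = 26.575
  [4.75→6.75]: (51.1+36.4)/2 × 2 = 87.5
  Sum = 265.0625 ng/mL·hr

AUC = 265 ng/mL·hr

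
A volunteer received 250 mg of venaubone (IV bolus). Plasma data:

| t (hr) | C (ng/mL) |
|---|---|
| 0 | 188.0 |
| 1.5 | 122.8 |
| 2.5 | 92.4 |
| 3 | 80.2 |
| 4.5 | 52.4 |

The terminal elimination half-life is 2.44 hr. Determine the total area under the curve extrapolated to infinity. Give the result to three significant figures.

AUC = 668 ng/mL·hr

Trapezoidal AUC_0→4.5:
  [0→1.5]: (188.0+122.8)/2 × 1.5 = 233.1
  [1.5→2.5]: (122.8+92.4)/2 × 1 = 107.6
  [2.5→3]: (92.4+80.2)/2 × 0.5 = 43.15
  [3→4.5]: (80.2+52.4)/2 × 1.5 = 99.45
  Sum = 483.3 ng/mL·hr
k_e = ln2 / t½ = 0.693147 / 2.44 = 0.2841 hr^-1
Extrapolated tail: C_last / k_e = 52.4 / 0.2841 = 184.442
AUC_0→∞ = 483.3 + 184.442 = 667.742 ng/mL·hr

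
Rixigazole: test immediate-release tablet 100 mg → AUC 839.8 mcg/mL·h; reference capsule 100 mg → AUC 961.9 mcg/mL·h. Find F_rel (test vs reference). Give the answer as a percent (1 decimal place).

F_rel = 87.3%

F_rel = (AUC_test/D_test) / (AUC_ref/D_ref)
      = (839.8/100) / (961.9/100)
      = 8.398 / 9.619 = 0.8731 = 87.31%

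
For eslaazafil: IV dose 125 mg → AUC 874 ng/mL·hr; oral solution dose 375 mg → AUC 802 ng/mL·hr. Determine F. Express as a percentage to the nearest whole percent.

F = 31%

F = (AUC_ev / D_ev) / (AUC_iv / D_iv)
  = (802/375) / (874/125)
  = 2.13867 / 6.992 = 0.3059
  = 30.59%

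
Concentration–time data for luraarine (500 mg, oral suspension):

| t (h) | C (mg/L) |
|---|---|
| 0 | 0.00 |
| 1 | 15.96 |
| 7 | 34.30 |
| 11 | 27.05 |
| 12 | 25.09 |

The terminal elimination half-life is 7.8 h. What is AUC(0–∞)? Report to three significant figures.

AUC = 590 mg/L·h

Trapezoidal AUC_0→12:
  [0→1]: (0.00+15.96)/2 × 1 = 7.98
  [1→7]: (15.96+34.30)/2 × 6 = 150.78
  [7→11]: (34.30+27.05)/2 × 4 = 122.7
  [11→12]: (27.05+25.09)/2 × 1 = 26.07
  Sum = 307.53 mg/L·h
k_e = ln2 / t½ = 0.693147 / 7.8 = 0.0889 h^-1
Extrapolated tail: C_last / k_e = 25.09 / 0.0889 = 282.227
AUC_0→∞ = 307.53 + 282.227 = 589.757 mg/L·h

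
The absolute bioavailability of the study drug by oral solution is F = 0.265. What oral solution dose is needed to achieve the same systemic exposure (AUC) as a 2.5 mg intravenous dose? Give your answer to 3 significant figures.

For equal systemic exposure: F × D_ev = D_iv
D_ev = D_iv / F = 2.5 / 0.265 = 9.43396 mg

D_oral = 9.43 mg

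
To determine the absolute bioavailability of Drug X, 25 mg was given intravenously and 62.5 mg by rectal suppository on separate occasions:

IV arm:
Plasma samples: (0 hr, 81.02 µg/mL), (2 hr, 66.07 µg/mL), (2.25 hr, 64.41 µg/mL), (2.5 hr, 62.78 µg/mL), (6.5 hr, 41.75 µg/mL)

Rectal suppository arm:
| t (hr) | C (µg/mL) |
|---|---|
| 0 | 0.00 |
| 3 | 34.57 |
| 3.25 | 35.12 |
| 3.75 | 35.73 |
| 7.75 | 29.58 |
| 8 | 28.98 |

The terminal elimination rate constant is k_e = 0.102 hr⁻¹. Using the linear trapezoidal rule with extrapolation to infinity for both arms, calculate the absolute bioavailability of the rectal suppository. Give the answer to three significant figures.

F = 0.251

Trapezoidal AUC_0→6.5 (IV):
  [0→2]: (81.02+66.07)/2 × 2 = 147.09
  [2→2.25]: (66.07+64.41)/2 × 0.25 = 16.31
  [2.25→2.5]: (64.41+62.78)/2 × 0.25 = 15.89875
  [2.5→6.5]: (62.78+41.75)/2 × 4 = 209.06
  Sum = 388.35875 µg/mL·hr
IV tail: 41.75/0.102 = 409.314; AUC_iv,0→∞ = 388.35875 + 409.314 = 797.67275 µg/mL·hr
Trapezoidal AUC_0→8 (rectal suppository):
  [0→3]: (0.00+34.57)/2 × 3 = 51.855
  [3→3.25]: (34.57+35.12)/2 × 0.25 = 8.71125
  [3.25→3.75]: (35.12+35.73)/2 × 0.5 = 17.7125
  [3.75→7.75]: (35.73+29.58)/2 × 4 = 130.62
  [7.75→8]: (29.58+28.98)/2 × 0.25 = 7.32
  Sum = 216.21875 µg/mL·hr
rectal suppository tail: 28.98/0.102 = 284.118; AUC_ev,0→∞ = 216.21875 + 284.118 = 500.33675 µg/mL·hr
F = (AUC_ev/D_ev)/(AUC_iv/D_iv) = (500.33675/62.5)/(797.67275/25) = 8.005388/31.90691 = 0.2509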